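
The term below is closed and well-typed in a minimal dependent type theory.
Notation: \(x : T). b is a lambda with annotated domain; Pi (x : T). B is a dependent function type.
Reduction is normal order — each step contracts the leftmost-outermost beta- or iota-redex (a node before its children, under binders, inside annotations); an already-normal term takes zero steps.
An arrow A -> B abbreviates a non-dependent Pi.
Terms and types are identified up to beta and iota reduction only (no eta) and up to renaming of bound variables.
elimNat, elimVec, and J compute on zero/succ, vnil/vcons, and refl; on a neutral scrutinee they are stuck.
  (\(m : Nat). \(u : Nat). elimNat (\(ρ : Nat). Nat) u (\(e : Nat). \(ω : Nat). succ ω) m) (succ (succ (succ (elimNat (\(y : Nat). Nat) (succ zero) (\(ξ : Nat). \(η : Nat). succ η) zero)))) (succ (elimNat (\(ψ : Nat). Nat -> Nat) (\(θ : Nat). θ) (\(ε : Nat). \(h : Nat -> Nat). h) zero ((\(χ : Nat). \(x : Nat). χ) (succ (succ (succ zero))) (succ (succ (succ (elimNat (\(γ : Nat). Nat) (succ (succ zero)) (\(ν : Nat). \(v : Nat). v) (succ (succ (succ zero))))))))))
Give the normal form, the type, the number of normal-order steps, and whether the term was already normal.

reduced normal form:
  succ (succ (succ (succ (succ (succ (succ (succ zero)))))))
the term's type:
  Nat
reduction steps (normal order): 20
term was already normal: no
first redex: a beta-redex


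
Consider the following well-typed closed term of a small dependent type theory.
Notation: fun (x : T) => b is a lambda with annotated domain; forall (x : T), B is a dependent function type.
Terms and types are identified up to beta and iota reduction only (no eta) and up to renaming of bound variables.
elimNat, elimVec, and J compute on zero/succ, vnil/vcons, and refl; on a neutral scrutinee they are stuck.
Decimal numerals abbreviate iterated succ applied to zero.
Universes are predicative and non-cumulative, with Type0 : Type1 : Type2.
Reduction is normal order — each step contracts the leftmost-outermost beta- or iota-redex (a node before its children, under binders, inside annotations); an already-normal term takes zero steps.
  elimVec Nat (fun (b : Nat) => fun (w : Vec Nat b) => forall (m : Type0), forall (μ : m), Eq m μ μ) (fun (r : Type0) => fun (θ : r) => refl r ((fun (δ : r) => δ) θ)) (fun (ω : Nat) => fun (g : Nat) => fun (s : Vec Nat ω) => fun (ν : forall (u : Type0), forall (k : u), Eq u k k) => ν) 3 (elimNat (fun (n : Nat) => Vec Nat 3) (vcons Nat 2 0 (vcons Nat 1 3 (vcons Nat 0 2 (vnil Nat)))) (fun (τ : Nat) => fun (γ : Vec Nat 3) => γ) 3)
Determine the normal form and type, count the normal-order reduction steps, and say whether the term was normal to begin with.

resulting normal form:
  fun (b : Type0) => fun (w : b) => refl b w
type:
  forall (b : Type0), forall (w : b), Eq b w w
steps to reach normal form (normal order): 27
started in normal form: no
first contracted redex: a beta-redex


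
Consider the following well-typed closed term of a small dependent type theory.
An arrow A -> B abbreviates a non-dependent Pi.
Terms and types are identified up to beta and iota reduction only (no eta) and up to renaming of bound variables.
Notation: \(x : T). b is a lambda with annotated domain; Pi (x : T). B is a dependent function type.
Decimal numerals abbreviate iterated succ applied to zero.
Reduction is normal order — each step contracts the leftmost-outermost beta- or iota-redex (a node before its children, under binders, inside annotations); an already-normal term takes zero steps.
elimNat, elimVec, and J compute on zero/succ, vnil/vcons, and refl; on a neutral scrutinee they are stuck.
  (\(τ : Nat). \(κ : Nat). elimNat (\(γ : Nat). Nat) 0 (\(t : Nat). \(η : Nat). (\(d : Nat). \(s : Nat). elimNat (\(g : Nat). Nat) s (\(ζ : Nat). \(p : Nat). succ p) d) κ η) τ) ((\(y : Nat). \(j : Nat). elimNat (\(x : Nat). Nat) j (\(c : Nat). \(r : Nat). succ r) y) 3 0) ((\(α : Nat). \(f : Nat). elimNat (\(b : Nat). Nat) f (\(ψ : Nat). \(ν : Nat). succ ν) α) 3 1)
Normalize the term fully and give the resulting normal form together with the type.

resulting normal form:
  12
type:
  Nat


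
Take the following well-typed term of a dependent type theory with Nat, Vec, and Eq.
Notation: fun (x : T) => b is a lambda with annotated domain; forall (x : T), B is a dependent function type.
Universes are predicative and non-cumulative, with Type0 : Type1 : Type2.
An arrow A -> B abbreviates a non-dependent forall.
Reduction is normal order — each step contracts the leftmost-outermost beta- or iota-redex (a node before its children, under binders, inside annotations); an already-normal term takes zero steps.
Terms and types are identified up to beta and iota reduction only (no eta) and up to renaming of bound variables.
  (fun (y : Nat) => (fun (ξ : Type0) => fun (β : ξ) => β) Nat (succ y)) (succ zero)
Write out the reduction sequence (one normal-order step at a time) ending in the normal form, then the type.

normal-order reduction sequence:
  (fun (y : Nat) => (fun (ξ : Type0) => fun (β : ξ) => β) Nat (succ y)) (succ zero)
  ~> (fun (y : Type0) => fun (ξ : y) => ξ) Nat (succ (succ zero))
  ~> (fun (y : Nat) => y) (succ (succ zero))
  ~> succ (succ zero)
the term's type:
  Nat


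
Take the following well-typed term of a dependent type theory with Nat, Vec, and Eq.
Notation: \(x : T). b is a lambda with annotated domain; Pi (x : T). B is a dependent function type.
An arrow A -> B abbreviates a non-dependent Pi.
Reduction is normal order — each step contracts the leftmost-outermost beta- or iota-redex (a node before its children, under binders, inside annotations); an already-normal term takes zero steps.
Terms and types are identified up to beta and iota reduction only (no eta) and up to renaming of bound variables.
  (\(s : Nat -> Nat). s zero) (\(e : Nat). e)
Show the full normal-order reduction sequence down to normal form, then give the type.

normal-order reduction sequence:
  (\(s : Nat -> Nat). s zero) (\(e : Nat). e)
  ~> (\(s : Nat). s) zero
  ~> zero
type:
  Nat


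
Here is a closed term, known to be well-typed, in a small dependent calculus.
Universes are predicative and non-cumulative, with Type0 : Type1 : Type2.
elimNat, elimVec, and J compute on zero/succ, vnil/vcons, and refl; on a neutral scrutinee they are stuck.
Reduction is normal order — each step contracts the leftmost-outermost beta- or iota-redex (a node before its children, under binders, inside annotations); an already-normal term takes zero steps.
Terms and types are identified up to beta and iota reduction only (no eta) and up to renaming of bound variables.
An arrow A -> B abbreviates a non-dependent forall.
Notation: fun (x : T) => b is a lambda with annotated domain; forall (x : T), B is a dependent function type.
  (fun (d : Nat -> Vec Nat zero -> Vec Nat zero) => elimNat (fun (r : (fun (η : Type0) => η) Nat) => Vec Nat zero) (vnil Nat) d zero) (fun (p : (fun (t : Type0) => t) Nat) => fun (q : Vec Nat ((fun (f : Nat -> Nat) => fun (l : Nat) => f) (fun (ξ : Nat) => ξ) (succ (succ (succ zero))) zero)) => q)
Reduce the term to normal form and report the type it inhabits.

resulting normal form:
  vnil Nat
type:
  Vec Nat zero


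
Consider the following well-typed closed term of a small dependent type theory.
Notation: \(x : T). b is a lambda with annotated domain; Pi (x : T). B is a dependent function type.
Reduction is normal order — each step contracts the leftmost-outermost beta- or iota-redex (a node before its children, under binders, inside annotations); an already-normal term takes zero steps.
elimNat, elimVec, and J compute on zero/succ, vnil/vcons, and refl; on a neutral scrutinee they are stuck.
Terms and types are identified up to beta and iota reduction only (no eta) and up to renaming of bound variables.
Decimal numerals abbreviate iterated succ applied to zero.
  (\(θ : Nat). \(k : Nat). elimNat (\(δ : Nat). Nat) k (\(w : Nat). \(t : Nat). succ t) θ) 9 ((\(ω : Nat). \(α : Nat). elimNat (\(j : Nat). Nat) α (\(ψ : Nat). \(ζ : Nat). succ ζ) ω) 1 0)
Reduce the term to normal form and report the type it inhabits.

resulting normal form:
  10
inferred type:
  Nat


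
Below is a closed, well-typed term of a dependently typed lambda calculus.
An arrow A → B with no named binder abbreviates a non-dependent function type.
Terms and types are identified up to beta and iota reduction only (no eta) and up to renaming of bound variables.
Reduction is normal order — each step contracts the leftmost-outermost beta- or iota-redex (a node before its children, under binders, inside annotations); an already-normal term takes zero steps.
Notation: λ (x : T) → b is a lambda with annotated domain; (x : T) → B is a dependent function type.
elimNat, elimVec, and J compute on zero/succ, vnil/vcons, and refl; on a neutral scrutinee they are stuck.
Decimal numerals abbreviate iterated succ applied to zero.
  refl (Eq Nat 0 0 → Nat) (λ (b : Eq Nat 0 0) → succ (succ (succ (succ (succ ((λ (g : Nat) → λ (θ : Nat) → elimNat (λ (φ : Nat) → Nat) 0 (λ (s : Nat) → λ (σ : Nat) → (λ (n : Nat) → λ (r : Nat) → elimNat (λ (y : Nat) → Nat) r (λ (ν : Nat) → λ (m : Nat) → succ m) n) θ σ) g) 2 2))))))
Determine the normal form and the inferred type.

resulting normal form:
  refl (Eq Nat 0 0 → Nat) (λ (b : Eq Nat 0 0) → 9)
inferred type:
  Eq (Eq Nat 0 0 → Nat) (λ (b : Eq Nat 0 0) → 9) (λ (g : Eq Nat 0 0) → 9)


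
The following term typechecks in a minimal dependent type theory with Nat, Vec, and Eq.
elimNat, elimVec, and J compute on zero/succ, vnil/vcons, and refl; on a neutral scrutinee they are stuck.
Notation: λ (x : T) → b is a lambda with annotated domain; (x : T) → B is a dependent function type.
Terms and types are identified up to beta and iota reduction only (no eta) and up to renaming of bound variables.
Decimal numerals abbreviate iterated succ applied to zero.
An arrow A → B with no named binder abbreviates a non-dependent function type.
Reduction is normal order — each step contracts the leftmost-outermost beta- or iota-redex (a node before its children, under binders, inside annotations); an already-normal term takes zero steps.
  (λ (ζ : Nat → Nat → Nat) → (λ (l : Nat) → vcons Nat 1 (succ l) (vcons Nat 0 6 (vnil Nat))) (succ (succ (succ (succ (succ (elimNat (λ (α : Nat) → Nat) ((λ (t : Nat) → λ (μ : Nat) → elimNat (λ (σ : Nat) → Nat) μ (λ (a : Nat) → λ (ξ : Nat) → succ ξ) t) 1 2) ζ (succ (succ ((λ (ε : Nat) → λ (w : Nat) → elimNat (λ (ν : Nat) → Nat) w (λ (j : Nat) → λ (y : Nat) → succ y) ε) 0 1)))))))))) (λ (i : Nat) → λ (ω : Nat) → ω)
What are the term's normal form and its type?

normal form:
  vcons Nat 1 9 (vcons Nat 0 6 (vnil Nat))
inferred type:
  Vec Nat 2
observation: 21 normal-order steps separate the term from its normal form.


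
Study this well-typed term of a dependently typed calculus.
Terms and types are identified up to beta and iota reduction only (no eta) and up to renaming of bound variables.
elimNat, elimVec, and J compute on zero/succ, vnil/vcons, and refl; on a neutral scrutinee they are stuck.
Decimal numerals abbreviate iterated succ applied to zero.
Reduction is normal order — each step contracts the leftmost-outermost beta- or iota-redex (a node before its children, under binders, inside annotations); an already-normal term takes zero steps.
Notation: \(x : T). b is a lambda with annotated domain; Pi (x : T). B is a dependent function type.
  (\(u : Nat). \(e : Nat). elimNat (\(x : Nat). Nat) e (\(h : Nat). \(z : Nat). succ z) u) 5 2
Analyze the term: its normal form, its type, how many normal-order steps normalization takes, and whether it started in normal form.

reduced normal form:
  7
the term's type:
  Nat
steps to reach normal form (normal order): 18
already normal: no
first redex: a beta-redex


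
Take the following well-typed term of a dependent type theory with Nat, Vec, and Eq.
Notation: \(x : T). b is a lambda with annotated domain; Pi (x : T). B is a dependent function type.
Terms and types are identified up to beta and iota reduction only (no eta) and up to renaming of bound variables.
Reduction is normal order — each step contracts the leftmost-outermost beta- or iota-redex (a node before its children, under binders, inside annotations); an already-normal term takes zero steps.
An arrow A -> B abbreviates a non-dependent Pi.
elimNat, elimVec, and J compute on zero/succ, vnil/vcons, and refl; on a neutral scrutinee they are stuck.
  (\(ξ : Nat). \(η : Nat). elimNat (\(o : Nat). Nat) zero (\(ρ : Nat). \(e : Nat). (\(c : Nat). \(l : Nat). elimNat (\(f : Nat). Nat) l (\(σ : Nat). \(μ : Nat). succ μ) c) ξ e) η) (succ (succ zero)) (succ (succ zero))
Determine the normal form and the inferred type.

resulting normal form:
  succ (succ (succ (succ zero)))
inferred type:
  Nat


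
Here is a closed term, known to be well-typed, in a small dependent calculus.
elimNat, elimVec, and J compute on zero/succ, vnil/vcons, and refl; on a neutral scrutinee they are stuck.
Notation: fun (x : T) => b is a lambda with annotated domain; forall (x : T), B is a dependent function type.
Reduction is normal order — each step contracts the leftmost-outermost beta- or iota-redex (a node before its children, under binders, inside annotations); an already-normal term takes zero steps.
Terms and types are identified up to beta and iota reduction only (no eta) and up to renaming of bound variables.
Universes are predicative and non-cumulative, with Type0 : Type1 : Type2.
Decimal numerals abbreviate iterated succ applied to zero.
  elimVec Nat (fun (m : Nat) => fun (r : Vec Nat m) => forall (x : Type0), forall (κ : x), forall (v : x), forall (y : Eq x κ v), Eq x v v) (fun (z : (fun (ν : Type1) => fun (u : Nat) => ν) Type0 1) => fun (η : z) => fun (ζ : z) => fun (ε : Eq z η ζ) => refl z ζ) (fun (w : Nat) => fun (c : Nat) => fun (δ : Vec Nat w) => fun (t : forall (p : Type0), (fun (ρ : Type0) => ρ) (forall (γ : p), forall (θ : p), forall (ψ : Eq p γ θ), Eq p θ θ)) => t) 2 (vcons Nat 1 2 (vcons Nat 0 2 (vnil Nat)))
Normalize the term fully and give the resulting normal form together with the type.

normal form:
  fun (m : Type0) => fun (r : m) => fun (x : m) => fun (κ : Eq m r x) => refl m x
type:
  forall (m : Type0), forall (r : m), forall (x : m), forall (κ : Eq m r x), Eq m x x
observation: contracting an elimVec iota-redex first, the term normalizes in 13 steps.


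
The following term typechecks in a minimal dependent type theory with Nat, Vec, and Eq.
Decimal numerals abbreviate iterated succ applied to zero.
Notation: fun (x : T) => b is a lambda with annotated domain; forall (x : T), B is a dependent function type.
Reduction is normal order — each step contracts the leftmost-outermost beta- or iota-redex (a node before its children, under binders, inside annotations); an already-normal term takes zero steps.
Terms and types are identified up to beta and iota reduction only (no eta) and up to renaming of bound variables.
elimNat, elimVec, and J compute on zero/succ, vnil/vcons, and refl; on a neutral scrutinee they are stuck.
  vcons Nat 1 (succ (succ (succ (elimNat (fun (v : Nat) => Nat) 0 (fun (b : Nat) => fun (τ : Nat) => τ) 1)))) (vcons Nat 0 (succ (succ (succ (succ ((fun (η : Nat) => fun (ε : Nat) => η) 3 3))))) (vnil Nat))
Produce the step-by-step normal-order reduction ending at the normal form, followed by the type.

reduction (normal order):
  vcons Nat 1 (succ (succ (succ (elimNat (fun (v : Nat) => Nat) 0 (fun (b : Nat) => fun (τ : Nat) => τ) 1)))) (vcons Nat 0 (succ (succ (succ (succ ((fun (η : Nat) => fun (ε : Nat) => η) 3 3))))) (vnil Nat))
  ~> vcons Nat 1 (succ (succ (succ ((fun (v : Nat) => fun (b : Nat) => b) 0 (elimNat (fun (τ : Nat) => Nat) 0 (fun (η : Nat) => fun (ε : Nat) => ε) 0))))) (vcons Nat 0 (succ (succ (succ (succ ((fun (z : Nat) => fun (x : Nat) => z) 3 3))))) (vnil Nat))
  ~> vcons Nat 1 (succ (succ (succ ((fun (v : Nat) => v) (elimNat (fun (b : Nat) => Nat) 0 (fun (τ : Nat) => fun (η : Nat) => η) 0))))) (vcons Nat 0 (succ (succ (succ (succ ((fun (ε : Nat) => fun (z : Nat) => ε) 3 3))))) (vnil Nat))
  ~> vcons Nat 1 (succ (succ (succ (elimNat (fun (v : Nat) => Nat) 0 (fun (b : Nat) => fun (τ : Nat) => τ) 0)))) (vcons Nat 0 (succ (succ (succ (succ ((fun (η : Nat) => fun (ε : Nat) => η) 3 3))))) (vnil Nat))
  ~> vcons Nat 1 3 (vcons Nat 0 (succ (succ (succ (succ ((fun (v : Nat) => fun (b : Nat) => v) 3 3))))) (vnil Nat))
  ~> vcons Nat 1 3 (vcons Nat 0 (succ (succ (succ (succ ((fun (v : Nat) => 3) 3))))) (vnil Nat))
  ~> vcons Nat 1 3 (vcons Nat 0 7 (vnil Nat))
inferred type:
  Vec Nat 2


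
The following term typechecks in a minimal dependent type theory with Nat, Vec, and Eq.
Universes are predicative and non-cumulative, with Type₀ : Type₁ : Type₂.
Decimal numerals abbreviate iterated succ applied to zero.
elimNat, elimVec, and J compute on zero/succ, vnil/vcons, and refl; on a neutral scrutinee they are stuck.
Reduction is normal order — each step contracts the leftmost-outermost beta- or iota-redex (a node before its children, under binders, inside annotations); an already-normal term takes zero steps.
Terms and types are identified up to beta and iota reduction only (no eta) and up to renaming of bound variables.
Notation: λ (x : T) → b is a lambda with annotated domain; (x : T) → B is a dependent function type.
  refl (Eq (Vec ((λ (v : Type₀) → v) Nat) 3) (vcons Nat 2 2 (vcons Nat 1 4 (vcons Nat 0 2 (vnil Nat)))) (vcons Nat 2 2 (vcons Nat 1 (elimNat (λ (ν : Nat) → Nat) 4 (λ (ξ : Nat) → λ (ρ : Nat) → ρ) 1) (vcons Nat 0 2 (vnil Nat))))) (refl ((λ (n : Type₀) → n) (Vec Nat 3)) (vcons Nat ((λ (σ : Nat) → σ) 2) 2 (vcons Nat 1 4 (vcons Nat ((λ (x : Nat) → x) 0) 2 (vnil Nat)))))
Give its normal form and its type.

reduced normal form:
  refl (Eq (Vec Nat 3) (vcons Nat 2 2 (vcons Nat 1 4 (vcons Nat 0 2 (vnil Nat)))) (vcons Nat 2 2 (vcons Nat 1 4 (vcons Nat 0 2 (vnil Nat))))) (refl (Vec Nat 3) (vcons Nat 2 2 (vcons Nat 1 4 (vcons Nat 0 2 (vnil Nat)))))
type:
  Eq (Eq (Vec Nat 3) (vcons Nat 2 2 (vcons Nat 1 4 (vcons Nat 0 2 (vnil Nat)))) (vcons Nat 2 2 (vcons Nat 1 4 (vcons Nat 0 2 (vnil Nat))))) (refl (Vec Nat 3) (vcons Nat 2 2 (vcons Nat 1 4 (vcons Nat 0 2 (vnil Nat))))) (refl (Vec Nat 3) (vcons Nat 2 2 (vcons Nat 1 4 (vcons Nat 0 2 (vnil Nat)))))
observation: contracting a beta-redex first, the term normalizes in 8 steps.


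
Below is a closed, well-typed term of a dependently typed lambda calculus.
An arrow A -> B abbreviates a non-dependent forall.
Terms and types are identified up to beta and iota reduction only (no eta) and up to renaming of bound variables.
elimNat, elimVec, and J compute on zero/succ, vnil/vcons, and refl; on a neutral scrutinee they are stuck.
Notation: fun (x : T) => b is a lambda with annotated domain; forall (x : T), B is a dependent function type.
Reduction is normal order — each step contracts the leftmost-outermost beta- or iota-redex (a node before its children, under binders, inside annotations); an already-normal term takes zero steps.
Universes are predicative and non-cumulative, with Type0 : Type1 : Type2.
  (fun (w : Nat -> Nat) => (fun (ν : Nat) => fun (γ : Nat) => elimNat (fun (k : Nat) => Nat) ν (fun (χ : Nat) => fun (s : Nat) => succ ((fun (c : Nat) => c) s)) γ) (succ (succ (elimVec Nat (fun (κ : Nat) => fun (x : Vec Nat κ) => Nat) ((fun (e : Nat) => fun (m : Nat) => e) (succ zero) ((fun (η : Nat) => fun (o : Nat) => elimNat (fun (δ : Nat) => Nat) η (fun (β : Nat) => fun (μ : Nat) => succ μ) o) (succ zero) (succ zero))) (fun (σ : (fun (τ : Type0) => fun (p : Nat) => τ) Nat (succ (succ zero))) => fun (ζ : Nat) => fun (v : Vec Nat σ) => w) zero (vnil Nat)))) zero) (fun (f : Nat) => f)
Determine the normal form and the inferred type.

resulting normal form:
  succ (succ (succ zero))
inferred type:
  Nat


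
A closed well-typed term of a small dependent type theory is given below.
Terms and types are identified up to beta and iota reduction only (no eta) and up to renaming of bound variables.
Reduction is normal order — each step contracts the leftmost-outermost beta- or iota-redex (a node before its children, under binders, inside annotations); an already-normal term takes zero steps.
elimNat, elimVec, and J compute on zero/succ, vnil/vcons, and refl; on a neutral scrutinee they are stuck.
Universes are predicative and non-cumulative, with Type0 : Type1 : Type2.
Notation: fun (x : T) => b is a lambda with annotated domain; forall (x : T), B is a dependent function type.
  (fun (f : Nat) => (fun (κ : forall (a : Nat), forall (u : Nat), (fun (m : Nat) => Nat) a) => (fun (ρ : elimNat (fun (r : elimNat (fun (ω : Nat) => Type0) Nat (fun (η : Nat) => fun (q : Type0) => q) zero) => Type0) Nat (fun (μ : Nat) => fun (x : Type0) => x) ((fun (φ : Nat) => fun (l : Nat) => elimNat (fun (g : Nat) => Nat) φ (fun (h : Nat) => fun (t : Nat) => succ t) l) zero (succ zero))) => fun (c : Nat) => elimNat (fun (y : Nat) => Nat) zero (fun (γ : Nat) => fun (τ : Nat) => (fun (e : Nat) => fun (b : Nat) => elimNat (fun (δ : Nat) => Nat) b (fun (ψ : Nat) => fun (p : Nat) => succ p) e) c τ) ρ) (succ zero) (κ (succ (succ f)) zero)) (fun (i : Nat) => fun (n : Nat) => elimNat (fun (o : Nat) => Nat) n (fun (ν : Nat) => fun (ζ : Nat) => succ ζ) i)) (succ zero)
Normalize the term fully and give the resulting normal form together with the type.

normal form:
  succ (succ (succ zero))
the term's type:
  Nat
observation: 32 normal-order steps normalize the term, beginning with a beta-redex.


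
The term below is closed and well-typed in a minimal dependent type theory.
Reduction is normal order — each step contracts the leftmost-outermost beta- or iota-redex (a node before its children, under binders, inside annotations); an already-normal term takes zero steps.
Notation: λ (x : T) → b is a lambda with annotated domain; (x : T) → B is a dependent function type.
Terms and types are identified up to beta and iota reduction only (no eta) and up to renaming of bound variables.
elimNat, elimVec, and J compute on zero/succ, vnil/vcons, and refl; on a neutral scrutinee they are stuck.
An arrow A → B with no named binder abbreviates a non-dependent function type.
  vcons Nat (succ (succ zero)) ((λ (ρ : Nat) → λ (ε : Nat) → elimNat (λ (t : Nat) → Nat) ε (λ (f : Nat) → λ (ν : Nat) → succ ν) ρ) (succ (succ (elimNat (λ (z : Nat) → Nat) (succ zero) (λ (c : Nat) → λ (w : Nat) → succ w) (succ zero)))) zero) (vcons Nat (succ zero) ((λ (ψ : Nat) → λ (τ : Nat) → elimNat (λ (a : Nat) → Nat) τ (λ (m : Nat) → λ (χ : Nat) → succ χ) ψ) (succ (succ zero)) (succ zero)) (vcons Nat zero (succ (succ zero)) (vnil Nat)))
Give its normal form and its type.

resulting normal form:
  vcons Nat (succ (succ zero)) (succ (succ (succ (succ zero)))) (vcons Nat (succ zero) (succ (succ (succ zero))) (vcons Nat zero (succ (succ zero)) (vnil Nat)))
the term's type:
  Vec Nat (succ (succ (succ zero)))
observation: the leftmost-outermost redex is a beta-redex, and normalization takes 28 steps.


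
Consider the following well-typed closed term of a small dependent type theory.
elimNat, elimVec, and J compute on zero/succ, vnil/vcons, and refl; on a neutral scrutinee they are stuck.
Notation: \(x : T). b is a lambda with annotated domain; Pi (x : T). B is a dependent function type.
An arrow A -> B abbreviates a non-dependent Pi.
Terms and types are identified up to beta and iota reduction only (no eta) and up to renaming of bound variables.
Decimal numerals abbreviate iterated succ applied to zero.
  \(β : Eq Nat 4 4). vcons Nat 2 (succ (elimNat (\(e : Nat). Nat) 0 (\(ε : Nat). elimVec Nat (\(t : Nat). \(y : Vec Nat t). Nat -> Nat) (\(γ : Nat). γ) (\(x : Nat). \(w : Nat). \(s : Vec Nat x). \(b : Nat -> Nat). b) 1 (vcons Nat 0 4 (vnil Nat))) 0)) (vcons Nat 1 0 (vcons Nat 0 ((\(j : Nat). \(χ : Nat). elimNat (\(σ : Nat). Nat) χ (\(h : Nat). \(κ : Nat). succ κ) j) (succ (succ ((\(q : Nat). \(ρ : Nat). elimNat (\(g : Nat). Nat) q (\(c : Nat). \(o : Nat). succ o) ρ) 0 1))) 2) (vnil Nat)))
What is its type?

inferred type:
  Eq Nat 4 4 -> Vec Nat 3


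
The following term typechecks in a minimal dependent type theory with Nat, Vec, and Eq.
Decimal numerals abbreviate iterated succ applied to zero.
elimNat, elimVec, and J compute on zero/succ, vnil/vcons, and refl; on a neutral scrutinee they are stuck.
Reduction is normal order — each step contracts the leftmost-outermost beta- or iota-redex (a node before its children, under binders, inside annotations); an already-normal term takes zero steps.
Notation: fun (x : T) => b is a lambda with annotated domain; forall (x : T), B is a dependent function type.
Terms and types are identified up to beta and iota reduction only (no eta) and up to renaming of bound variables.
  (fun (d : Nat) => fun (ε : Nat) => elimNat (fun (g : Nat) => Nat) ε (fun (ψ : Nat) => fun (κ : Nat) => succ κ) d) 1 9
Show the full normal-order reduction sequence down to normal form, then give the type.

reduction (normal order):
  (fun (d : Nat) => fun (ε : Nat) => elimNat (fun (g : Nat) => Nat) ε (fun (ψ : Nat) => fun (κ : Nat) => succ κ) d) 1 9
  ~> (fun (d : Nat) => elimNat (fun (ε : Nat) => Nat) d (fun (g : Nat) => fun (ψ : Nat) => succ ψ) 1) 9
  ~> elimNat (fun (d : Nat) => Nat) 9 (fun (ε : Nat) => fun (g : Nat) => succ g) 1
  ~> (fun (d : Nat) => fun (ε : Nat) => succ ε) 0 (elimNat (fun (g : Nat) => Nat) 9 (fun (ψ : Nat) => fun (κ : Nat) => succ κ) 0)
  ~> (fun (d : Nat) => succ d) (elimNat (fun (ε : Nat) => Nat) 9 (fun (g : Nat) => fun (ψ : Nat) => succ ψ) 0)
  ~> succ (elimNat (fun (d : Nat) => Nat) 9 (fun (ε : Nat) => fun (g : Nat) => succ g) 0)
  ~> 10
type:
  Nat


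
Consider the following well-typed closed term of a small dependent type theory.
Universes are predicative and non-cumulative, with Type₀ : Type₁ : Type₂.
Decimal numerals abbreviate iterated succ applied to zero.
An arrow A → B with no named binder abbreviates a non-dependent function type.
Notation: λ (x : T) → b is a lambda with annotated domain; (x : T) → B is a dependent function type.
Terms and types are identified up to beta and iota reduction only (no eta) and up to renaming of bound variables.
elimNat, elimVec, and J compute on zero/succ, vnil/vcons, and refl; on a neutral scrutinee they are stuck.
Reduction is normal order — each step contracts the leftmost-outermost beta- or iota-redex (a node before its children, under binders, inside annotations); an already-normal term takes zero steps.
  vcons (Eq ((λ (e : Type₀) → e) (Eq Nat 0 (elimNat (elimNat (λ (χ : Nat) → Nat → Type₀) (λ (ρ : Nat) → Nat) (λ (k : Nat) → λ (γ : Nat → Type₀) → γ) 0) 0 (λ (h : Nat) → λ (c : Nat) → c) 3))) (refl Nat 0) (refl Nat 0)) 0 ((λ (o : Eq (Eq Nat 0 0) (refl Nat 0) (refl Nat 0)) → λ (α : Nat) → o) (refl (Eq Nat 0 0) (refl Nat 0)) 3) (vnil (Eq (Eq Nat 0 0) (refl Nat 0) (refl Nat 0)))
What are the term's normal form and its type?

resulting normal form:
  vcons (Eq (Eq Nat 0 0) (refl Nat 0) (refl Nat 0)) 0 (refl (Eq Nat 0 0) (refl Nat 0)) (vnil (Eq (Eq Nat 0 0) (refl Nat 0) (refl Nat 0)))
inferred type:
  Vec (Eq (Eq Nat 0 0) (refl Nat 0) (refl Nat 0)) 1


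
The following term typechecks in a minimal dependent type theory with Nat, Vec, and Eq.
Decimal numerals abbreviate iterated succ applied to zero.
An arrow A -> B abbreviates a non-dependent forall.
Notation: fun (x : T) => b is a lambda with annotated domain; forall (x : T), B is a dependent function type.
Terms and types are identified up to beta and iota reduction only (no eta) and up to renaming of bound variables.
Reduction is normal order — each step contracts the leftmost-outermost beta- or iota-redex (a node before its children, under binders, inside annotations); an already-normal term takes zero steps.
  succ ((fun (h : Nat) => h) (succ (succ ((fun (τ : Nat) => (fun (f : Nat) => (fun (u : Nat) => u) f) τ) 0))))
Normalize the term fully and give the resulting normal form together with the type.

reduced normal form:
  3
the term's type:
  Nat


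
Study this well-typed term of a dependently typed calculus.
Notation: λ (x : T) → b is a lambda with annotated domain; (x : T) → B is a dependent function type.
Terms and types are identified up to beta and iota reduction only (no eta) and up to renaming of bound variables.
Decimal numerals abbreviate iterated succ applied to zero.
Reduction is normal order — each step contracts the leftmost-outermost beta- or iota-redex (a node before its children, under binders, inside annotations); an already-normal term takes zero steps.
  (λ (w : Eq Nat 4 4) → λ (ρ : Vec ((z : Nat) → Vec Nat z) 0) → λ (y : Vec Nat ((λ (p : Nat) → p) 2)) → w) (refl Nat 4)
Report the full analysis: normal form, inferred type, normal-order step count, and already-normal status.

reduced normal form:
  λ (w : Vec ((ρ : Nat) → Vec Nat ρ) 0) → λ (z : Vec Nat 2) → refl Nat 4
inferred type:
  (w : Vec ((ρ : Nat) → Vec Nat ρ) 0) → (z : Vec Nat 2) → Eq Nat 4 4
reduction steps (normal order): 2
started in normal form: no
first contracted redex: a beta-redex


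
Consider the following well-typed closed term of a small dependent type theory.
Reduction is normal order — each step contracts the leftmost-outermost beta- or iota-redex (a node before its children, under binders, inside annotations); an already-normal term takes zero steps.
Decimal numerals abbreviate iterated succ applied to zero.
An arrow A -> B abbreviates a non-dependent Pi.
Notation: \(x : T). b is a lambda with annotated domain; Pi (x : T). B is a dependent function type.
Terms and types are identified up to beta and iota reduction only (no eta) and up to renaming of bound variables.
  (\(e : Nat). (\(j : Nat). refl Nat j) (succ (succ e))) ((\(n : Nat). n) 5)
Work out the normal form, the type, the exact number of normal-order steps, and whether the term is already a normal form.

normal form:
  refl Nat 7
inferred type:
  Eq Nat 7 7
steps to reach normal form (normal order): 3
started in normal form: no
first contracted redex: a beta-redex


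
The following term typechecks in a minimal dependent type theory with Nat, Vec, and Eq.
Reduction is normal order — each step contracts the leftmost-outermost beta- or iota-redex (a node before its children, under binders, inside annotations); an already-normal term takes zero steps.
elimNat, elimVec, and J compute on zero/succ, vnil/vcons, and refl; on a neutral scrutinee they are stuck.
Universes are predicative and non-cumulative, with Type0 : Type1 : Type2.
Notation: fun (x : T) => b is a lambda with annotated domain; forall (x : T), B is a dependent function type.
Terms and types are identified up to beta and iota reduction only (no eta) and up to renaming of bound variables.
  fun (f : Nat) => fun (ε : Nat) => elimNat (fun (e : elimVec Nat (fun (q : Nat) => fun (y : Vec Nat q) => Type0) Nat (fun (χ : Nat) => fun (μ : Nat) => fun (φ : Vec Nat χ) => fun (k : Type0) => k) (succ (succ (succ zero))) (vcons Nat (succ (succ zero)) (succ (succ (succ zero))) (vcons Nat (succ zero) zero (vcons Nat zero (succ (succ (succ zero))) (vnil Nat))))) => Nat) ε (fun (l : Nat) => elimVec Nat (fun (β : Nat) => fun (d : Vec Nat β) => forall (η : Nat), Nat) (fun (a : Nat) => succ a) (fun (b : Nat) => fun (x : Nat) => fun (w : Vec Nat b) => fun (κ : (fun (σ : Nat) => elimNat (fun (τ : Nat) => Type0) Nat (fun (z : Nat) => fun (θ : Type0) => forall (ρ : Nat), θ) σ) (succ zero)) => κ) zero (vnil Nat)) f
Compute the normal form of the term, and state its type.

resulting normal form:
  fun (f : Nat) => fun (ε : Nat) => elimNat (fun (e : Nat) => Nat) ε (fun (q : Nat) => fun (y : Nat) => succ y) f
the term's type:
  forall (f : Nat), forall (ε : Nat), Nat


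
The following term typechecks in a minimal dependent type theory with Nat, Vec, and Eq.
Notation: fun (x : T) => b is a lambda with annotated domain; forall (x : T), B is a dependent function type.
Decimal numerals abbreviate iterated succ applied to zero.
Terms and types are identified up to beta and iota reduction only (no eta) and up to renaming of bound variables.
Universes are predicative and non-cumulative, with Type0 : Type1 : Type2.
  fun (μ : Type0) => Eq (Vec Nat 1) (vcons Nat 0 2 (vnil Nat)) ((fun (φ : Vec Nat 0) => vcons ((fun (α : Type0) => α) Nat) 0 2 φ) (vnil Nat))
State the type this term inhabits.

the term's type:
  forall (μ : Type0), Type0


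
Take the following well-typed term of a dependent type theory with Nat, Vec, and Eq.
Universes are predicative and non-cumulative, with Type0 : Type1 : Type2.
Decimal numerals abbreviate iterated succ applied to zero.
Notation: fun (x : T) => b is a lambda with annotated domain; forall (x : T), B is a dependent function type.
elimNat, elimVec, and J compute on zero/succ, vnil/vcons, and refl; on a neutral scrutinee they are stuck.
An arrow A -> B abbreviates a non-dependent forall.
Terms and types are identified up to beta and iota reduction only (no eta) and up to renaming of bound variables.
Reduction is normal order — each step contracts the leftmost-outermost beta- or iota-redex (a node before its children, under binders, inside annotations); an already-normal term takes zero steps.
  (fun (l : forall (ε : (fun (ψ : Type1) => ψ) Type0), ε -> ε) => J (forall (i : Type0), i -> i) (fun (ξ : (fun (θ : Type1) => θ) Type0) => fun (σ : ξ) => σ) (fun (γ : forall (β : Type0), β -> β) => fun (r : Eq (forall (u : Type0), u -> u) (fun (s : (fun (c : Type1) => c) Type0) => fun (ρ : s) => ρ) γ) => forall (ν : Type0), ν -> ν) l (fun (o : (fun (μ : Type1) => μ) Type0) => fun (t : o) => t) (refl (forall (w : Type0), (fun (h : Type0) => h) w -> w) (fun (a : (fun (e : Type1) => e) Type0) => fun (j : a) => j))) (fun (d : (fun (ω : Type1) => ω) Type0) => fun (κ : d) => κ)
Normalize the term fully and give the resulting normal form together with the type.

resulting normal form:
  fun (l : Type0) => fun (ε : l) => ε
the term's type:
  forall (l : Type0), l -> l


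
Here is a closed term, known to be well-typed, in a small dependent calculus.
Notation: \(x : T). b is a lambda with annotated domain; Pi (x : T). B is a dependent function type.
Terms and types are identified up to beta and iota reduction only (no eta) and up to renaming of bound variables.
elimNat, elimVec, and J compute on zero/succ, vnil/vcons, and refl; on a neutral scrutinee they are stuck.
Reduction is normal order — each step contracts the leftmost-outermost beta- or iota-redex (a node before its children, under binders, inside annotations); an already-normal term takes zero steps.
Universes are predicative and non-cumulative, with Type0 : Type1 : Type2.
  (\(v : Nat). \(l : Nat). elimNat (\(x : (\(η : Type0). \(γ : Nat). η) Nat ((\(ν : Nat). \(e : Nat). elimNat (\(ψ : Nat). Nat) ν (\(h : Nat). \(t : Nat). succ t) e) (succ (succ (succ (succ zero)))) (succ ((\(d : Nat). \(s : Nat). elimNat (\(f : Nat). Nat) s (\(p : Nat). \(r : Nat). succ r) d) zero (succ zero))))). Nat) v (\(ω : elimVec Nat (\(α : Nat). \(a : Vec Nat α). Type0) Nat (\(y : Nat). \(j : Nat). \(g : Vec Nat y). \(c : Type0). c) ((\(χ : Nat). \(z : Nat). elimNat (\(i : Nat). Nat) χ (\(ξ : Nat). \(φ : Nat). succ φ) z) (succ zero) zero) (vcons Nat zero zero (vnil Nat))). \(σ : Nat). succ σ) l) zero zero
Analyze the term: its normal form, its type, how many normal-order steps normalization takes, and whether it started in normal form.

reduced normal form:
  zero
the term's type:
  Nat
normal-order step count: 3
started in normal form: no
first redex: a beta-redex


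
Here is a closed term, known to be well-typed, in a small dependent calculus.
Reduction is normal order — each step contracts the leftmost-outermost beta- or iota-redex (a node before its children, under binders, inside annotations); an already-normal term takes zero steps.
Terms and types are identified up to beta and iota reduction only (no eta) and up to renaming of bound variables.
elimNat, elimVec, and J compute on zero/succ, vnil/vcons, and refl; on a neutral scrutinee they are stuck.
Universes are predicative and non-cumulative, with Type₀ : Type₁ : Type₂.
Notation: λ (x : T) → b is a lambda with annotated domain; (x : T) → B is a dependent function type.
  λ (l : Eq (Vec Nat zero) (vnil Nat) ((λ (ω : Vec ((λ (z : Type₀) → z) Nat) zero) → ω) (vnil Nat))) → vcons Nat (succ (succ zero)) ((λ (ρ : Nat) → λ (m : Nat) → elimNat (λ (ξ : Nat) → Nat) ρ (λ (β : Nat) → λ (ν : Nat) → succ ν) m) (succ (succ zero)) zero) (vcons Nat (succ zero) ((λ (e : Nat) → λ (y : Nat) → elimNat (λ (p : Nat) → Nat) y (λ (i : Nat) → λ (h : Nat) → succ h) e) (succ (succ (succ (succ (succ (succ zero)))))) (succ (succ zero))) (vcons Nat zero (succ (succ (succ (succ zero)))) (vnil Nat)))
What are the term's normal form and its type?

resulting normal form:
  λ (l : Eq (Vec Nat zero) (vnil Nat) (vnil Nat)) → vcons Nat (succ (succ zero)) (succ (succ zero)) (vcons Nat (succ zero) (succ (succ (succ (succ (succ (succ (succ (succ zero)))))))) (vcons Nat zero (succ (succ (succ (succ zero)))) (vnil Nat)))
inferred type:
  (l : Eq (Vec Nat zero) (vnil Nat) (vnil Nat)) → Vec Nat (succ (succ (succ zero)))
observation: the term reaches its normal form after 25 normal-order steps.


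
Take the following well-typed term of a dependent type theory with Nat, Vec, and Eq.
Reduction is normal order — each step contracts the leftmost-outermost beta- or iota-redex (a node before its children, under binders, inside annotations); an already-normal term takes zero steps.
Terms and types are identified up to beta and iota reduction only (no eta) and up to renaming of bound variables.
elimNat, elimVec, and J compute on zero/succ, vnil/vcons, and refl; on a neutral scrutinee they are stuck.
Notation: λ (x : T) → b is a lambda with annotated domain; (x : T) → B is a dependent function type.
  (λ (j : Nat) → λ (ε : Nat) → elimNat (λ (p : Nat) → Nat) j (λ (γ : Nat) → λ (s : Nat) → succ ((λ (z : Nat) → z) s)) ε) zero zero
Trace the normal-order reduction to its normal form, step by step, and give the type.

reduction (normal order):
  (λ (j : Nat) → λ (ε : Nat) → elimNat (λ (p : Nat) → Nat) j (λ (γ : Nat) → λ (s : Nat) → succ ((λ (z : Nat) → z) s)) ε) zero zero
  ~> (λ (j : Nat) → elimNat (λ (ε : Nat) → Nat) zero (λ (p : Nat) → λ (γ : Nat) → succ ((λ (s : Nat) → s) γ)) j) zero
  ~> elimNat (λ (j : Nat) → Nat) zero (λ (ε : Nat) → λ (p : Nat) → succ ((λ (γ : Nat) → γ) p)) zero
  ~> zero
inferred type:
  Nat


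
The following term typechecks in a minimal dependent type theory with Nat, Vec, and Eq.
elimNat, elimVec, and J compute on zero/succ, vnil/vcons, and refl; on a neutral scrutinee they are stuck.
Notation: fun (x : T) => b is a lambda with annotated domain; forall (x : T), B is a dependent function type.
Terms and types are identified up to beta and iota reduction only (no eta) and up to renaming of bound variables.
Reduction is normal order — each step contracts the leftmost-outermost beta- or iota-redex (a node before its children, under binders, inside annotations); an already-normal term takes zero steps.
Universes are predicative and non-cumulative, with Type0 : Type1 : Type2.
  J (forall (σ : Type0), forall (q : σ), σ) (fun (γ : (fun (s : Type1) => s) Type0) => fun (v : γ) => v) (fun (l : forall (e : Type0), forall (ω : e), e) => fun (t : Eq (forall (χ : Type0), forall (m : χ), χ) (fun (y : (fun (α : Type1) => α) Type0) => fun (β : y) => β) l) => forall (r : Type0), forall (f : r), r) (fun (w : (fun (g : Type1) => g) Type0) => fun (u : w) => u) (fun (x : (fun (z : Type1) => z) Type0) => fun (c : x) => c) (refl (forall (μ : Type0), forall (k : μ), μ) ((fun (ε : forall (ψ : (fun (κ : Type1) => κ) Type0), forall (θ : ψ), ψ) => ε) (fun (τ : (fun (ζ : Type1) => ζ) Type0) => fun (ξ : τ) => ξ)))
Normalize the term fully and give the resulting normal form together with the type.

normal form:
  fun (σ : Type0) => fun (q : σ) => q
type:
  forall (σ : Type0), forall (q : σ), σ
observation: normalization takes exactly 2 steps under the normal-order strategy.
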